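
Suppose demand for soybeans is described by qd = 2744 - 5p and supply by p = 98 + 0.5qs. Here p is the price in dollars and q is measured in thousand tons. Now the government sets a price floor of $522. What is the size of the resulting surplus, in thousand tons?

Rearranging supply gives qs = 2p - 196. Setting quantity demanded equal to quantity supplied, 2744 - 5p = 2p - 196, gives p* = 420 and q* = 644.
Since 522 > 420, the floor is binding.
At p = 522: qd = 2744 - 5·522 = 134 and qs = 2·522 - 196 = 848.
Surplus = qs - qd = 848 - 134 = 714.

714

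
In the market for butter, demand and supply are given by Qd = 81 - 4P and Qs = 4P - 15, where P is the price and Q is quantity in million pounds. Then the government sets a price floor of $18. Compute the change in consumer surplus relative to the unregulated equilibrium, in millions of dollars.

Without the control the market clears where 81 - 4P = 4P - 15, i.e. P* = 12 and Q* = 33.
Since 18 > 12, the floor is binding.
At P = 18: Qd = 81 - 4·18 = 9 and Qs = 4·18 - 15 = 57.
Consumer surplus without the control is ½ · (20.25 - 12) · 33 = 136.125.
With the floor, consumers buy 9 units at 18, so CS = ½ · (20.25 - 18) · 9 = 10.125.
Change in consumer surplus = 10.125 - 136.125 = -126.

-126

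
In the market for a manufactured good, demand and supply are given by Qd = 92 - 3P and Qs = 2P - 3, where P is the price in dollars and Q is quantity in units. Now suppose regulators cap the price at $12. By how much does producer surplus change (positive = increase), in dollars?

-196

Without the control the market clears where 92 - 3P = 2P - 3, i.e. P* = 19 and Q* = 35.
Because the ceiling (12) lies below the market-clearing price, it is binding.
At P = 12: Qd = 92 - 3·12 = 56 and Qs = 2·12 - 3 = 21.
Producer surplus without the control is ½ · (19 - 1.5) · 35 = 306.25.
With the ceiling, producers sell 21 units at 12, so PS = ½ · (12 - 1.5) · 21 = 110.25.
Change in producer surplus = 110.25 - 306.25 = -196.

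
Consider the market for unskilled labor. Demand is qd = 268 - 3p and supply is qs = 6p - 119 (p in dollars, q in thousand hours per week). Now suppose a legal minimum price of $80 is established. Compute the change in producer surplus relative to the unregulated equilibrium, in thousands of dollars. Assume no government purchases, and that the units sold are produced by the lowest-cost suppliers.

9.25

Without the control the market clears where 268 - 3p = 6p - 119, i.e. p* = 43 and q* = 139.
Since 80 > 43, the floor is binding.
At p = 80: qd = 268 - 3·80 = 28 and qs = 6·80 - 119 = 361.
Producer surplus without the control is ½ · (43 - 119/6) · 139 = 19321/12.
With the floor, 28 units are sold at 80. The supply price at q = 28 is 24.5, so PS = ½ · [(80 - 119/6) + (80 - 24.5)] · 28 = 4858/3.
Change in producer surplus = 4858/3 - 19321/12 = 9.25.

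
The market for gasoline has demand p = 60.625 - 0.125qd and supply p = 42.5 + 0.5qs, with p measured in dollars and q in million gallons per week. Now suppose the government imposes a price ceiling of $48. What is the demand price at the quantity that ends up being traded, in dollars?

59.25

Rearranging demand gives qd = 485 - 8p; rearranging supply gives qs = 2p - 85. In a free market, 485 - 8p = 2p - 85 gives the equilibrium p* = 57, q* = 29.
The ceiling of 48 is below the equilibrium price 57, so it binds.
At p = 48: qd = 485 - 8·48 = 101 and qs = 2·48 - 85 = 11.
Only 11 units reach the market. On the demand curve, the marginal buyer's willingness to pay at q = 11 is (485 - 11)/8 = 59.25.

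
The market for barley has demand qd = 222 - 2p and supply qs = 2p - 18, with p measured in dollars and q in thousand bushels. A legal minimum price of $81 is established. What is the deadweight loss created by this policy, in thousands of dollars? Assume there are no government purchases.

Equilibrium: 222 - 2p = 2p - 18, so 240 = 4p and p* = 60, q* = 102.
Because the floor (81) lies above the market-clearing price, it is binding.
At p = 81: qd = 222 - 2·81 = 60 and qs = 2·81 - 18 = 144.
Quantity traded falls to 60. At q = 60 the demand price is (222 - 60)/2 = 81 and the supply price is (18 + 60)/2 = 39.
Deadweight loss = ½ · (81 - 39) · (102 - 60) = ½ · 42 · 42 = 882.

882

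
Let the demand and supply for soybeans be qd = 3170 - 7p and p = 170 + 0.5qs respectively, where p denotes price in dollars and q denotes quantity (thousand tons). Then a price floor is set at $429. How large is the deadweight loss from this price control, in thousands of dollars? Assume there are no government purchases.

Rearranging supply gives qs = 2p - 340. Equilibrium: 3170 - 7p = 2p - 340, so 3510 = 9p and p* = 390, q* = 440.
Since 429 > 390, the floor is binding.
At p = 429: qd = 3170 - 7·429 = 167 and qs = 2·429 - 340 = 518.
Quantity traded falls to 167. At q = 167 the demand price is (3170 - 167)/7 = 429 and the supply price is (340 + 167)/2 = 253.5.
Deadweight loss = ½ · (429 - 253.5) · (440 - 167) = ½ · 175.5 · 273 = 23955.75.

23955.75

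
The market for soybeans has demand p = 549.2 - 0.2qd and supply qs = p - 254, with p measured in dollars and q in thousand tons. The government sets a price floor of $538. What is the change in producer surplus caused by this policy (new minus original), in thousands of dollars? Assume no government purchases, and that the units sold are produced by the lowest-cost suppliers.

-15922

Rearranging demand gives qd = 2746 - 5p. Setting quantity demanded equal to quantity supplied, 2746 - 5p = p - 254, gives p* = 500 and q* = 246.
Since 538 > 500, the floor is binding.
At p = 538: qd = 2746 - 5·538 = 56 and qs = 538 - 254 = 284.
Producer surplus without the control is ½ · (500 - 254) · 246 = 30258.
With the floor, 56 units are sold at 538. The supply price at q = 56 is 310, so PS = ½ · [(538 - 254) + (538 - 310)] · 56 = 14336.
Change in producer surplus = 14336 - 30258 = -15922.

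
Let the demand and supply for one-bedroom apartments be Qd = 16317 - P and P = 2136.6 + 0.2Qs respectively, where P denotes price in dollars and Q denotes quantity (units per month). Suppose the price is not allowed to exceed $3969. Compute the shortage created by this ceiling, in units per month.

3186

Rearranging supply gives Qs = 5P - 10683. Equilibrium: 16317 - P = 5P - 10683, so 27000 = 6P and P* = 4500, Q* = 11817.
The ceiling of 3969 is below the equilibrium price 4500, so it binds.
At P = 3969: Qd = 16317 - 3969 = 12348 and Qs = 5·3969 - 10683 = 9162.
Shortage = Qd - Qs = 12348 - 9162 = 3186.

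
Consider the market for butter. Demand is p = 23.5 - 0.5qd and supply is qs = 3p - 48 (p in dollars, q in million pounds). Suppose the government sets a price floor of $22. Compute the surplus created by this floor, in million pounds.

Rearranging demand gives qd = 47 - 2p. Setting quantity demanded equal to quantity supplied, 47 - 2p = 3p - 48, gives p* = 19 and q* = 9.
Because the floor (22) lies above the market-clearing price, it is binding.
At p = 22: qd = 47 - 2·22 = 3 and qs = 3·22 - 48 = 18.
Surplus = qs - qd = 18 - 3 = 15.

15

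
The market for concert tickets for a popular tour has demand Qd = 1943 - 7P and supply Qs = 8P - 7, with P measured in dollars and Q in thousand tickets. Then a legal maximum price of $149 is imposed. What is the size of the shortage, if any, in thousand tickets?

0

In a free market, 1943 - 7P = 8P - 7 gives the equilibrium P* = 130, Q* = 1033.
Since 149 is above P* = 130, the ceiling does not bind and the free-market outcome prevails.
Since the control does not bind, there is no shortage.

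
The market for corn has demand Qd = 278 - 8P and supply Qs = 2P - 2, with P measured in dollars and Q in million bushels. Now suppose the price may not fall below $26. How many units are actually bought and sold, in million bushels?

Equilibrium: 278 - 8P = 2P - 2, so 280 = 10P and P* = 28, Q* = 54.
The floor of 26 is below the equilibrium price 28, so it is not binding; the market clears at P* = 28, Q* = 54.

54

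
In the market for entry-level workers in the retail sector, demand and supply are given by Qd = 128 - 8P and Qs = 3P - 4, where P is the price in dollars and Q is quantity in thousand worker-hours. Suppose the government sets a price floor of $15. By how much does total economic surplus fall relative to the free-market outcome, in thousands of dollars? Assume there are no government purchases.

132

Setting quantity demanded equal to quantity supplied, 128 - 8P = 3P - 4, gives P* = 12 and Q* = 32.
Because the floor (15) lies above the market-clearing price, it is binding.
At P = 15: Qd = 128 - 8·15 = 8 and Qs = 3·15 - 4 = 41.
Quantity traded falls to 8. At Q = 8 the demand price is (128 - 8)/8 = 15 and the supply price is (4 + 8)/3 = 4.
Deadweight loss = ½ · (15 - 4) · (32 - 8) = ½ · 11 · 24 = 132.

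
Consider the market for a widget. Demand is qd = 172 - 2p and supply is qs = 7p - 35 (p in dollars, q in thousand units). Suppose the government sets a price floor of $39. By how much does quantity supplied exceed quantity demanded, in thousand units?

Equilibrium: 172 - 2p = 7p - 35, so 207 = 9p and p* = 23, q* = 126.
Since 39 > 23, the floor is binding.
At p = 39: qd = 172 - 2·39 = 94 and qs = 7·39 - 35 = 238.
Surplus = qs - qd = 238 - 94 = 144.

144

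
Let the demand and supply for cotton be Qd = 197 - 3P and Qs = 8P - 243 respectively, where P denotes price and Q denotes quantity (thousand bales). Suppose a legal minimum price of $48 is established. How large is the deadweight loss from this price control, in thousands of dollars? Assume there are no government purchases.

132

Equilibrium: 197 - 3P = 8P - 243, so 440 = 11P and P* = 40, Q* = 77.
The floor of 48 is above the equilibrium price 40, so it binds.
At P = 48: Qd = 197 - 3·48 = 53 and Qs = 8·48 - 243 = 141.
Quantity traded falls to 53. At Q = 53 the demand price is (197 - 53)/3 = 48 and the supply price is (243 + 53)/8 = 37.
Deadweight loss = ½ · (48 - 37) · (77 - 53) = ½ · 11 · 24 = 132.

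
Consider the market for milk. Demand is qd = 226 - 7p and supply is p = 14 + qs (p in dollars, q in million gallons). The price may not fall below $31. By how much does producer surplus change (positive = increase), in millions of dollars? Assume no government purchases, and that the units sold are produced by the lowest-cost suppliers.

Rearranging supply gives qs = p - 14. In a free market, 226 - 7p = p - 14 gives the equilibrium p* = 30, q* = 16.
Since 31 > 30, the floor is binding.
At p = 31: qd = 226 - 7·31 = 9 and qs = 31 - 14 = 17.
Producer surplus without the control is ½ · (30 - 14) · 16 = 128.
With the floor, 9 units are sold at 31. The supply price at q = 9 is 23, so PS = ½ · [(31 - 14) + (31 - 23)] · 9 = 112.5.
Change in producer surplus = 112.5 - 128 = -15.5.

-15.5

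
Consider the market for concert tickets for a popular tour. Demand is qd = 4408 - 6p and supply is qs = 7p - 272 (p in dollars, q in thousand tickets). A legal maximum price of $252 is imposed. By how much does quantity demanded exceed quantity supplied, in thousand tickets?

1404

Without the control the market clears where 4408 - 6p = 7p - 272, i.e. p* = 360 and q* = 2248.
Since 252 < 360, the ceiling is binding.
At p = 252: qd = 4408 - 6·252 = 2896 and qs = 7·252 - 272 = 1492.
Shortage = qd - qs = 2896 - 1492 = 1404.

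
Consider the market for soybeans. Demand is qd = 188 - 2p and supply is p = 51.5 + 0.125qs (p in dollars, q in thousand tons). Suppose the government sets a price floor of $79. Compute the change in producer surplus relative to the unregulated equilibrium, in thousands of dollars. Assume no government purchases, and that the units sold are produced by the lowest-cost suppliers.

Rearranging supply gives qs = 8p - 412. Equilibrium: 188 - 2p = 8p - 412, so 600 = 10p and p* = 60, q* = 68.
Since 79 > 60, the floor is binding.
At p = 79: qd = 188 - 2·79 = 30 and qs = 8·79 - 412 = 220.
Producer surplus without the control is ½ · (60 - 51.5) · 68 = 289.
With the floor, 30 units are sold at 79. The supply price at q = 30 is 55.25, so PS = ½ · [(79 - 51.5) + (79 - 55.25)] · 30 = 768.75.
Change in producer surplus = 768.75 - 289 = 479.75.

479.75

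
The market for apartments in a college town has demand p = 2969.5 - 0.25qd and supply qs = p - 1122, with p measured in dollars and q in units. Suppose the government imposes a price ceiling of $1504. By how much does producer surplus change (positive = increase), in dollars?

Rearranging demand gives qd = 11878 - 4p. Setting quantity demanded equal to quantity supplied, 11878 - 4p = p - 1122, gives p* = 2600 and q* = 1478.
Because the ceiling (1504) lies below the market-clearing price, it is binding.
At p = 1504: qd = 11878 - 4·1504 = 5862 and qs = 1504 - 1122 = 382.
Producer surplus without the control is ½ · (2600 - 1122) · 1478 = 1092242.
With the ceiling, producers sell 382 units at 1504, so PS = ½ · (1504 - 1122) · 382 = 72962.
Change in producer surplus = 72962 - 1092242 = -1019280.

-1019280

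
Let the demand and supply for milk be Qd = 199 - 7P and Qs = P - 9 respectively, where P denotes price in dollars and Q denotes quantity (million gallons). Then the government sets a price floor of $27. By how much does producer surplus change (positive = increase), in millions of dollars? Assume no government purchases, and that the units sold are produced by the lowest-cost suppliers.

Equilibrium: 199 - 7P = P - 9, so 208 = 8P and P* = 26, Q* = 17.
Since 27 > 26, the floor is binding.
At P = 27: Qd = 199 - 7·27 = 10 and Qs = 27 - 9 = 18.
Producer surplus without the control is ½ · (26 - 9) · 17 = 144.5.
With the floor, 10 units are sold at 27. The supply price at Q = 10 is 19, so PS = ½ · [(27 - 9) + (27 - 19)] · 10 = 130.
Change in producer surplus = 130 - 144.5 = -14.5.

-14.5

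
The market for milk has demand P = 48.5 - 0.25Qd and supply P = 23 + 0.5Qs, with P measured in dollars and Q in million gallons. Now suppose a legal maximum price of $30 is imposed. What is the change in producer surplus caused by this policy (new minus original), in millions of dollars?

Rearranging demand gives Qd = 194 - 4P; rearranging supply gives Qs = 2P - 46. Setting quantity demanded equal to quantity supplied, 194 - 4P = 2P - 46, gives P* = 40 and Q* = 34.
Since 30 < 40, the ceiling is binding.
At P = 30: Qd = 194 - 4·30 = 74 and Qs = 2·30 - 46 = 14.
Producer surplus without the control is ½ · (40 - 23) · 34 = 289.
With the ceiling, producers sell 14 units at 30, so PS = ½ · (30 - 23) · 14 = 49.
Change in producer surplus = 49 - 289 = -240.

-240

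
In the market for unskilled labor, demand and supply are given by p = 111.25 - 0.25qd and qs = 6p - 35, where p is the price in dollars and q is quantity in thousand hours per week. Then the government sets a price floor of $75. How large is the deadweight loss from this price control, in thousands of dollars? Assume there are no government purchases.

2430

Rearranging demand gives qd = 445 - 4p. In a free market, 445 - 4p = 6p - 35 gives the equilibrium p* = 48, q* = 253.
Since 75 > 48, the floor is binding.
At p = 75: qd = 445 - 4·75 = 145 and qs = 6·75 - 35 = 415.
Quantity traded falls to 145. At q = 145 the demand price is (445 - 145)/4 = 75 and the supply price is (35 + 145)/6 = 30.
Deadweight loss = ½ · (75 - 30) · (253 - 145) = ½ · 45 · 108 = 2430.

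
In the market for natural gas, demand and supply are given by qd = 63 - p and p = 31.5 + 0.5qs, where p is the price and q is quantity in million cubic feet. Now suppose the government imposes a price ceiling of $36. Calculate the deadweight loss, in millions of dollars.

108

Rearranging supply gives qs = 2p - 63. Without the control the market clears where 63 - p = 2p - 63, i.e. p* = 42 and q* = 21.
Because the ceiling (36) lies below the market-clearing price, it is binding.
At p = 36: qd = 63 - 36 = 27 and qs = 2·36 - 63 = 9.
Quantity traded falls to 9. At q = 9 the demand price is 63 - 9 = 54 and the supply price is (63 + 9)/2 = 36.
Deadweight loss = ½ · (54 - 36) · (21 - 9) = ½ · 18 · 12 = 108.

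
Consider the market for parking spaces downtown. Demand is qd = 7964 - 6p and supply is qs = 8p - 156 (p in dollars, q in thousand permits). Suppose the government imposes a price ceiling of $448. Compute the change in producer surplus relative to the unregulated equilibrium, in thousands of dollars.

-522192

Setting quantity demanded equal to quantity supplied, 7964 - 6p = 8p - 156, gives p* = 580 and q* = 4484.
The ceiling of 448 is below the equilibrium price 580, so it binds.
At p = 448: qd = 7964 - 6·448 = 5276 and qs = 8·448 - 156 = 3428.
Producer surplus without the control is ½ · (580 - 19.5) · 4484 = 1256641.
With the ceiling, producers sell 3428 units at 448, so PS = ½ · (448 - 19.5) · 3428 = 734449.
Change in producer surplus = 734449 - 1256641 = -522192.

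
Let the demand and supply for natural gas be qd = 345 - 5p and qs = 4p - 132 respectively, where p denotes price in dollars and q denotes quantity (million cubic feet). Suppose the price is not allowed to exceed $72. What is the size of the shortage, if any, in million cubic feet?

In a free market, 345 - 5p = 4p - 132 gives the equilibrium p* = 53, q* = 80.
The ceiling of 72 is above the equilibrium price 53, so it is not binding; the market clears at p* = 53, q* = 80.
Since the control does not bind, there is no shortage.

0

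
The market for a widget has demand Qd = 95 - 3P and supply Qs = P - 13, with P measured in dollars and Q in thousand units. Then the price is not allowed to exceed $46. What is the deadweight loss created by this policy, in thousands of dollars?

In a free market, 95 - 3P = P - 13 gives the equilibrium P* = 27, Q* = 14.
The ceiling of 46 is above the equilibrium price 27, so it is not binding; the market clears at P* = 27, Q* = 14.
Since the control does not bind, no trades are prevented and deadweight loss is zero.

0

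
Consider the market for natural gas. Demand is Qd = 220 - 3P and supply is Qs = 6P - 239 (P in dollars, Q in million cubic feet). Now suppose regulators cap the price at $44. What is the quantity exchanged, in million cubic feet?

25

Equilibrium: 220 - 3P = 6P - 239, so 459 = 9P and P* = 51, Q* = 67.
Because the ceiling (44) lies below the market-clearing price, it is binding.
At P = 44: Qd = 220 - 3·44 = 88 and Qs = 6·44 - 239 = 25.
The quantity actually transacted is the short side, supply: 25.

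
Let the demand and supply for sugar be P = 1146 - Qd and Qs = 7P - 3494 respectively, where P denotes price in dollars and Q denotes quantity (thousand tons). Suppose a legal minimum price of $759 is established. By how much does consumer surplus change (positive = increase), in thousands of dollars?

-85293.5

Rearranging demand gives Qd = 1146 - P. Setting quantity demanded equal to quantity supplied, 1146 - P = 7P - 3494, gives P* = 580 and Q* = 566.
The floor of 759 is above the equilibrium price 580, so it binds.
At P = 759: Qd = 1146 - 759 = 387 and Qs = 7·759 - 3494 = 1819.
Consumer surplus without the control is ½ · (1146 - 580) · 566 = 160178.
With the floor, consumers buy 387 units at 759, so CS = ½ · (1146 - 759) · 387 = 74884.5.
Change in consumer surplus = 74884.5 - 160178 = -85293.5.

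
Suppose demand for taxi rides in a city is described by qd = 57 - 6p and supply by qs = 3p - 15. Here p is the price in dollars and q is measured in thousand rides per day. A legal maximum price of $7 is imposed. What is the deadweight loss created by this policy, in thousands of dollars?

Setting quantity demanded equal to quantity supplied, 57 - 6p = 3p - 15, gives p* = 8 and q* = 9.
The ceiling of 7 is below the equilibrium price 8, so it binds.
At p = 7: qd = 57 - 6·7 = 15 and qs = 3·7 - 15 = 6.
Quantity traded falls to 6. At q = 6 the demand price is (57 - 6)/6 = 8.5 and the supply price is (15 + 6)/3 = 7.
Deadweight loss = ½ · (8.5 - 7) · (9 - 6) = ½ · 1.5 · 3 = 2.25.

2.25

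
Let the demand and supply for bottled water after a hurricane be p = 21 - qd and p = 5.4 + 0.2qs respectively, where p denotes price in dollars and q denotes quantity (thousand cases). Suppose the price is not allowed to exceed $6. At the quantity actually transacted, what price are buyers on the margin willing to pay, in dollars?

Rearranging demand gives qd = 21 - p; rearranging supply gives qs = 5p - 27. Without the control the market clears where 21 - p = 5p - 27, i.e. p* = 8 and q* = 13.
The ceiling of 6 is below the equilibrium price 8, so it binds.
At p = 6: qd = 21 - 6 = 15 and qs = 5·6 - 27 = 3.
Only 3 units reach the market. On the demand curve, the marginal buyer's willingness to pay at q = 3 is (21 - 3) = 18.

18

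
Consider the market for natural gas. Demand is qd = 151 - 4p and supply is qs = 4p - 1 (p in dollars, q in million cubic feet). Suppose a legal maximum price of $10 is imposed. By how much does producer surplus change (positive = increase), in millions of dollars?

Setting quantity demanded equal to quantity supplied, 151 - 4p = 4p - 1, gives p* = 19 and q* = 75.
Because the ceiling (10) lies below the market-clearing price, it is binding.
At p = 10: qd = 151 - 4·10 = 111 and qs = 4·10 - 1 = 39.
Producer surplus without the control is ½ · (19 - 0.25) · 75 = 703.125.
With the ceiling, producers sell 39 units at 10, so PS = ½ · (10 - 0.25) · 39 = 190.125.
Change in producer surplus = 190.125 - 703.125 = -513.

-513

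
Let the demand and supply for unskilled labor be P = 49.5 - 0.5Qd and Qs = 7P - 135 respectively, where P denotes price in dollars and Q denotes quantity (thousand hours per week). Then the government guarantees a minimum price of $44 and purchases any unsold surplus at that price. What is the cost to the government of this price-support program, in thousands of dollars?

7128

Rearranging demand gives Qd = 99 - 2P. Equilibrium: 99 - 2P = 7P - 135, so 234 = 9P and P* = 26, Q* = 47.
The floor of 44 is above the equilibrium price 26, so it binds.
At P = 44: Qd = 99 - 2·44 = 11 and Qs = 7·44 - 135 = 173.
Surplus = Qs - Qd = 162.
Government expenditure = surplus × support price = 162 × 44 = 7128.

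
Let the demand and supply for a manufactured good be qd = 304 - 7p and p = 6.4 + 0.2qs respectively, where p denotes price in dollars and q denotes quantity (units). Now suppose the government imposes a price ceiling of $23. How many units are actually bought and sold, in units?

83

Rearranging supply gives qs = 5p - 32. Without the control the market clears where 304 - 7p = 5p - 32, i.e. p* = 28 and q* = 108.
The ceiling of 23 is below the equilibrium price 28, so it binds.
At p = 23: qd = 304 - 7·23 = 143 and qs = 5·23 - 32 = 83.
The quantity actually transacted is the short side, supply: 83.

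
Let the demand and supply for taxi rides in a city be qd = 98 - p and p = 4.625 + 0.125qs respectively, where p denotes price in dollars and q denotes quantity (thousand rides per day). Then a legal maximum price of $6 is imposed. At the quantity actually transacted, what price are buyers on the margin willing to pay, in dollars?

87

Rearranging supply gives qs = 8p - 37. Without the control the market clears where 98 - p = 8p - 37, i.e. p* = 15 and q* = 83.
The ceiling of 6 is below the equilibrium price 15, so it binds.
At p = 6: qd = 98 - 6 = 92 and qs = 8·6 - 37 = 11.
Only 11 units reach the market. On the demand curve, the marginal buyer's willingness to pay at q = 11 is (98 - 11) = 87.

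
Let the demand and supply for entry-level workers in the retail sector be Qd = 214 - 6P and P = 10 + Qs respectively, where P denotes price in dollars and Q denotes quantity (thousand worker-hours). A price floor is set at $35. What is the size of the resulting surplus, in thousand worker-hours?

21

Rearranging supply gives Qs = P - 10. Without the control the market clears where 214 - 6P = P - 10, i.e. P* = 32 and Q* = 22.
The floor of 35 is above the equilibrium price 32, so it binds.
At P = 35: Qd = 214 - 6·35 = 4 and Qs = 35 - 10 = 25.
Surplus = Qs - Qd = 25 - 4 = 21.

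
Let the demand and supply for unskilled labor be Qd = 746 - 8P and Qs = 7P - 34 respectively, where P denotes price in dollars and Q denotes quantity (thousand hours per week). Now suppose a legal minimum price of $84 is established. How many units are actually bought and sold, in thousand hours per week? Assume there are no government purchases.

74

Without the control the market clears where 746 - 8P = 7P - 34, i.e. P* = 52 and Q* = 330.
The floor of 84 is above the equilibrium price 52, so it binds.
At P = 84: Qd = 746 - 8·84 = 74 and Qs = 7·84 - 34 = 554.
The quantity actually transacted is the short side, demand: 74.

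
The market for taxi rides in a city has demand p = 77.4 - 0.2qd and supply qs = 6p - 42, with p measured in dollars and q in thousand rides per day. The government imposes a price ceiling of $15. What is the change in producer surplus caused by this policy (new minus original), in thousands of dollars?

Rearranging demand gives qd = 387 - 5p. Setting quantity demanded equal to quantity supplied, 387 - 5p = 6p - 42, gives p* = 39 and q* = 192.
The ceiling of 15 is below the equilibrium price 39, so it binds.
At p = 15: qd = 387 - 5·15 = 312 and qs = 6·15 - 42 = 48.
Producer surplus without the control is ½ · (39 - 7) · 192 = 3072.
With the ceiling, producers sell 48 units at 15, so PS = ½ · (15 - 7) · 48 = 192.
Change in producer surplus = 192 - 3072 = -2880.

-2880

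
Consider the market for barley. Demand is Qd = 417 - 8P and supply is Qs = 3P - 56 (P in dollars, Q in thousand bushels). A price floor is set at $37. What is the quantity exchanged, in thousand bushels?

73

Equilibrium: 417 - 8P = 3P - 56, so 473 = 11P and P* = 43, Q* = 73.
Since 37 is below P* = 43, the floor does not bind and the free-market outcome prevails.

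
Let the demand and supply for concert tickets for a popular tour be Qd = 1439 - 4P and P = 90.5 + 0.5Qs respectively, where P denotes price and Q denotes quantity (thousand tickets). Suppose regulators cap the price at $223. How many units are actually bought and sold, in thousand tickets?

Rearranging supply gives Qs = 2P - 181. Equilibrium: 1439 - 4P = 2P - 181, so 1620 = 6P and P* = 270, Q* = 359.
Because the ceiling (223) lies below the market-clearing price, it is binding.
At P = 223: Qd = 1439 - 4·223 = 547 and Qs = 2·223 - 181 = 265.
The quantity actually transacted is the short side, supply: 265.

265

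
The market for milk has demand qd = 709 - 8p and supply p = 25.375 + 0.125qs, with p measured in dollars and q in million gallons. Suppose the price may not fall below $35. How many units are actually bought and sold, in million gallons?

253

Rearranging supply gives qs = 8p - 203. In a free market, 709 - 8p = 8p - 203 gives the equilibrium p* = 57, q* = 253.
Since 35 is below p* = 57, the floor does not bind and the free-market outcome prevails.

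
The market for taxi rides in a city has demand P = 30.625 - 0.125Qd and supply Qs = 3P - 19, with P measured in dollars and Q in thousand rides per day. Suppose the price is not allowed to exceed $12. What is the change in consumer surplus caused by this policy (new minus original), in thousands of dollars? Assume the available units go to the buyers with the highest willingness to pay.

Rearranging demand gives Qd = 245 - 8P. Setting quantity demanded equal to quantity supplied, 245 - 8P = 3P - 19, gives P* = 24 and Q* = 53.
Because the ceiling (12) lies below the market-clearing price, it is binding.
At P = 12: Qd = 245 - 8·12 = 149 and Qs = 3·12 - 19 = 17.
Consumer surplus without the control is ½ · (30.625 - 24) · 53 = 175.5625.
With the ceiling, 17 units are sold at 12 (assume they go to the highest-value buyers). The demand price at Q = 17 is 28.5, so CS = ½ · [(30.625 - 12) + (28.5 - 12)] · 17 = 298.5625.
Change in consumer surplus = 298.5625 - 175.5625 = 123.

123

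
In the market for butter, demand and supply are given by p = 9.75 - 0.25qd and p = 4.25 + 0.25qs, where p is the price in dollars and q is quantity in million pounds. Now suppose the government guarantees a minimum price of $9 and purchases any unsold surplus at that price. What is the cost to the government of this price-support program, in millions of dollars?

Rearranging demand gives qd = 39 - 4p; rearranging supply gives qs = 4p - 17. Equilibrium: 39 - 4p = 4p - 17, so 56 = 8p and p* = 7, q* = 11.
The floor of 9 is above the equilibrium price 7, so it binds.
At p = 9: qd = 39 - 4·9 = 3 and qs = 4·9 - 17 = 19.
Surplus = qs - qd = 16.
Government expenditure = surplus × support price = 16 × 9 = 144.

144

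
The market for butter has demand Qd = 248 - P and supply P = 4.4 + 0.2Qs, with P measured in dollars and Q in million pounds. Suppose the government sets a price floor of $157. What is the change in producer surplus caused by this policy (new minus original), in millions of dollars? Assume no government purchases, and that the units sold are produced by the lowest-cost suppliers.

8937.6

Rearranging supply gives Qs = 5P - 22. In a free market, 248 - P = 5P - 22 gives the equilibrium P* = 45, Q* = 203.
Since 157 > 45, the floor is binding.
At P = 157: Qd = 248 - 157 = 91 and Qs = 5·157 - 22 = 763.
Producer surplus without the control is ½ · (45 - 4.4) · 203 = 4120.9.
With the floor, 91 units are sold at 157. The supply price at Q = 91 is 22.6, so PS = ½ · [(157 - 4.4) + (157 - 22.6)] · 91 = 13058.5.
Change in producer surplus = 13058.5 - 4120.9 = 8937.6.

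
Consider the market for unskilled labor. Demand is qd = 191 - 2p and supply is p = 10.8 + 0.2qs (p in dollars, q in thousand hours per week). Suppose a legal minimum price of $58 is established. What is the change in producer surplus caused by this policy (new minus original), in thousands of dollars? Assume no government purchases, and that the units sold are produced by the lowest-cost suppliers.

1513.4

Rearranging supply gives qs = 5p - 54. In a free market, 191 - 2p = 5p - 54 gives the equilibrium p* = 35, q* = 121.
The floor of 58 is above the equilibrium price 35, so it binds.
At p = 58: qd = 191 - 2·58 = 75 and qs = 5·58 - 54 = 236.
Producer surplus without the control is ½ · (35 - 10.8) · 121 = 1464.1.
With the floor, 75 units are sold at 58. The supply price at q = 75 is 25.8, so PS = ½ · [(58 - 10.8) + (58 - 25.8)] · 75 = 2977.5.
Change in producer surplus = 2977.5 - 1464.1 = 1513.4.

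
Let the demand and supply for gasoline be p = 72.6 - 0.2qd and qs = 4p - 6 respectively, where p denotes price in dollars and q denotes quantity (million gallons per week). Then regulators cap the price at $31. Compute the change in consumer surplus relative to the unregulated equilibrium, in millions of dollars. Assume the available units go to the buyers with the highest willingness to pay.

1020

Rearranging demand gives qd = 363 - 5p. In a free market, 363 - 5p = 4p - 6 gives the equilibrium p* = 41, q* = 158.
The ceiling of 31 is below the equilibrium price 41, so it binds.
At p = 31: qd = 363 - 5·31 = 208 and qs = 4·31 - 6 = 118.
Consumer surplus without the control is ½ · (72.6 - 41) · 158 = 2496.4.
With the ceiling, 118 units are sold at 31 (assume they go to the highest-value buyers). The demand price at q = 118 is 49, so CS = ½ · [(72.6 - 31) + (49 - 31)] · 118 = 3516.4.
Change in consumer surplus = 3516.4 - 2496.4 = 1020.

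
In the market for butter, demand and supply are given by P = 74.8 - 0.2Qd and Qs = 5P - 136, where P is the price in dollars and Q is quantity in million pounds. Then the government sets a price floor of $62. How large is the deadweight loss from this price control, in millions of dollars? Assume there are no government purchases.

605

Rearranging demand gives Qd = 374 - 5P. Setting quantity demanded equal to quantity supplied, 374 - 5P = 5P - 136, gives P* = 51 and Q* = 119.
Since 62 > 51, the floor is binding.
At P = 62: Qd = 374 - 5·62 = 64 and Qs = 5·62 - 136 = 174.
Quantity traded falls to 64. At Q = 64 the demand price is (374 - 64)/5 = 62 and the supply price is (136 + 64)/5 = 40.
Deadweight loss = ½ · (62 - 40) · (119 - 64) = ½ · 22 · 55 = 605.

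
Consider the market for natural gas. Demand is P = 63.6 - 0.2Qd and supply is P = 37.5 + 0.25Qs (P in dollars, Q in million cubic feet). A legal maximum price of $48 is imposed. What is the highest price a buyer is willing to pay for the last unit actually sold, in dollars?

55.2

Rearranging demand gives Qd = 318 - 5P; rearranging supply gives Qs = 4P - 150. In a free market, 318 - 5P = 4P - 150 gives the equilibrium P* = 52, Q* = 58.
Because the ceiling (48) lies below the market-clearing price, it is binding.
At P = 48: Qd = 318 - 5·48 = 78 and Qs = 4·48 - 150 = 42.
Only 42 units reach the market. On the demand curve, the marginal buyer's willingness to pay at Q = 42 is (318 - 42)/5 = 55.2.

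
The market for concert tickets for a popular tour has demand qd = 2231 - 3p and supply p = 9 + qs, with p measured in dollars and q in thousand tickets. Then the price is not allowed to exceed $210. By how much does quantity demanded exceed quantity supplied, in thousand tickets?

1400

Rearranging supply gives qs = p - 9. In a free market, 2231 - 3p = p - 9 gives the equilibrium p* = 560, q* = 551.
The ceiling of 210 is below the equilibrium price 560, so it binds.
At p = 210: qd = 2231 - 3·210 = 1601 and qs = 210 - 9 = 201.
Shortage = qd - qs = 1601 - 201 = 1400.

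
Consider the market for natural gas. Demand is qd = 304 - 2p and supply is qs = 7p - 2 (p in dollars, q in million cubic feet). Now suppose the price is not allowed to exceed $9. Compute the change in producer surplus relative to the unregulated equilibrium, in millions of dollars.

Equilibrium: 304 - 2p = 7p - 2, so 306 = 9p and p* = 34, q* = 236.
Because the ceiling (9) lies below the market-clearing price, it is binding.
At p = 9: qd = 304 - 2·9 = 286 and qs = 7·9 - 2 = 61.
Producer surplus without the control is ½ · (34 - 2/7) · 236 = 27848/7.
With the ceiling, producers sell 61 units at 9, so PS = ½ · (9 - 2/7) · 61 = 3721/14.
Change in producer surplus = 3721/14 - 27848/7 = -3712.5.

-3712.5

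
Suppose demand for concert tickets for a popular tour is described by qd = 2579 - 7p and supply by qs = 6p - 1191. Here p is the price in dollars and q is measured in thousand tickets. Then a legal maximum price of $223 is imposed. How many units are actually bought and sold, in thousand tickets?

147

Without the control the market clears where 2579 - 7p = 6p - 1191, i.e. p* = 290 and q* = 549.
Because the ceiling (223) lies below the market-clearing price, it is binding.
At p = 223: qd = 2579 - 7·223 = 1018 and qs = 6·223 - 1191 = 147.
The quantity actually transacted is the short side, supply: 147.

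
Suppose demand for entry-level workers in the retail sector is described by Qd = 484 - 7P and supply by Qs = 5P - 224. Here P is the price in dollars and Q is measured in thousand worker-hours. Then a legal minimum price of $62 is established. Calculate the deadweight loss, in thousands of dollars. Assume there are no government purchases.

75.6

Equilibrium: 484 - 7P = 5P - 224, so 708 = 12P and P* = 59, Q* = 71.
Since 62 > 59, the floor is binding.
At P = 62: Qd = 484 - 7·62 = 50 and Qs = 5·62 - 224 = 86.
Quantity traded falls to 50. At Q = 50 the demand price is (484 - 50)/7 = 62 and the supply price is (224 + 50)/5 = 54.8.
Deadweight loss = ½ · (62 - 54.8) · (71 - 50) = ½ · 7.2 · 21 = 75.6.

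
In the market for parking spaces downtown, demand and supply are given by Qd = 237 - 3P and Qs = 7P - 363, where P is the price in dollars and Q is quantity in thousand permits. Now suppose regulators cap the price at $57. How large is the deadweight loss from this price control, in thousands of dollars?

In a free market, 237 - 3P = 7P - 363 gives the equilibrium P* = 60, Q* = 57.
Because the ceiling (57) lies below the market-clearing price, it is binding.
At P = 57: Qd = 237 - 3·57 = 66 and Qs = 7·57 - 363 = 36.
Quantity traded falls to 36. At Q = 36 the demand price is (237 - 36)/3 = 67 and the supply price is (363 + 36)/7 = 57.
Deadweight loss = ½ · (67 - 57) · (57 - 36) = ½ · 10 · 21 = 105.

105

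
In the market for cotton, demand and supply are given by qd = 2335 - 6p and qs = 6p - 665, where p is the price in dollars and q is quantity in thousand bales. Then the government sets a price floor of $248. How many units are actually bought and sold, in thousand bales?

Without the control the market clears where 2335 - 6p = 6p - 665, i.e. p* = 250 and q* = 835.
The floor of 248 is below the equilibrium price 250, so it is not binding; the market clears at p* = 250, q* = 835.

835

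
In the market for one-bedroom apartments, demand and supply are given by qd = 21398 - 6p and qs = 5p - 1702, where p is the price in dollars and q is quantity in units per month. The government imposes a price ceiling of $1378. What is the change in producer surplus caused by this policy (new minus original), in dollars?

-5048946

Without the control the market clears where 21398 - 6p = 5p - 1702, i.e. p* = 2100 and q* = 8798.
Because the ceiling (1378) lies below the market-clearing price, it is binding.
At p = 1378: qd = 21398 - 6·1378 = 13130 and qs = 5·1378 - 1702 = 5188.
Producer surplus without the control is ½ · (2100 - 340.4) · 8798 = 7740480.4.
With the ceiling, producers sell 5188 units at 1378, so PS = ½ · (1378 - 340.4) · 5188 = 2691534.4.
Change in producer surplus = 2691534.4 - 7740480.4 = -5048946.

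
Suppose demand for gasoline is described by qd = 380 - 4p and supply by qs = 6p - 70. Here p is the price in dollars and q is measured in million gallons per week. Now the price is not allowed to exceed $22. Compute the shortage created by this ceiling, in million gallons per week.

230

In a free market, 380 - 4p = 6p - 70 gives the equilibrium p* = 45, q* = 200.
The ceiling of 22 is below the equilibrium price 45, so it binds.
At p = 22: qd = 380 - 4·22 = 292 and qs = 6·22 - 70 = 62.
Shortage = qd - qs = 292 - 62 = 230.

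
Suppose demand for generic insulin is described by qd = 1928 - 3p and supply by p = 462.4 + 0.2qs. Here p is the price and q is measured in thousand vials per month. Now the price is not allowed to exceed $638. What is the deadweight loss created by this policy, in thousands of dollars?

0

Rearranging supply gives qs = 5p - 2312. In a free market, 1928 - 3p = 5p - 2312 gives the equilibrium p* = 530, q* = 338.
The ceiling of 638 is above the equilibrium price 530, so it is not binding; the market clears at p* = 530, q* = 338.
Since the control does not bind, no trades are prevented and deadweight loss is zero.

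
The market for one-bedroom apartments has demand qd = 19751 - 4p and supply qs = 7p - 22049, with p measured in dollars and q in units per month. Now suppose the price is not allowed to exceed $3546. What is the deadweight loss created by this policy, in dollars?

620966.5

Without the control the market clears where 19751 - 4p = 7p - 22049, i.e. p* = 3800 and q* = 4551.
Since 3546 < 3800, the ceiling is binding.
At p = 3546: qd = 19751 - 4·3546 = 5567 and qs = 7·3546 - 22049 = 2773.
Quantity traded falls to 2773. At q = 2773 the demand price is (19751 - 2773)/4 = 4244.5 and the supply price is (22049 + 2773)/7 = 3546.
Deadweight loss = ½ · (4244.5 - 3546) · (4551 - 2773) = ½ · 698.5 · 1778 = 620966.5.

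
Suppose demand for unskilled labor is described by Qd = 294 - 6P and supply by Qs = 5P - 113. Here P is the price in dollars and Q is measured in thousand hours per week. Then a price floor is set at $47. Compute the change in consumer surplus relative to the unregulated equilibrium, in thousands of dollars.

Without the control the market clears where 294 - 6P = 5P - 113, i.e. P* = 37 and Q* = 72.
Since 47 > 37, the floor is binding.
At P = 47: Qd = 294 - 6·47 = 12 and Qs = 5·47 - 113 = 122.
Consumer surplus without the control is ½ · (49 - 37) · 72 = 432.
With the floor, consumers buy 12 units at 47, so CS = ½ · (49 - 47) · 12 = 12.
Change in consumer surplus = 12 - 432 = -420.

-420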